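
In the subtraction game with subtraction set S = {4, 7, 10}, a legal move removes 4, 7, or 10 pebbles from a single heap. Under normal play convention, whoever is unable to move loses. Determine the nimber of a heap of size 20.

1

G(0) = 0
G(1) = mex{} = 0
G(2) = mex{} = 0
G(3) = mex{} = 0
G(4) = mex{0} = 1
G(5) = mex{0} = 1
G(6) = mex{0} = 1
G(7) = mex{0,0} = 1
G(8) = mex{1,0} = 2
G(9) = mex{1,0} = 2
G(10) = mex{1,0,0} = 2
G(11) = mex{1,1,0} = 2
G(12) = mex{2,1,0} = 3
G(13) = mex{2,1,0} = 3
G(14) = mex{2,1,1} = 0
G(15) = mex{2,2,1} = 0
G(16) = mex{3,2,1} = 0
G(17) = mex{3,2,1} = 0
G(18) = mex{0,2,2} = 1
G(19) = mex{0,3,2} = 1
G(20) = mex{0,3,2} = 1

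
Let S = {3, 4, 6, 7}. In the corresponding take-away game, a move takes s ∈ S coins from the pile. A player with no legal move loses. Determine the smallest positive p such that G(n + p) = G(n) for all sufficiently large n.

10

n :  0  1  2  3  4  5  6  7  8  9 10 11 12 13 14 15 16 17 18 19 20 21
G :  0  0  0  1  1  1  2  2  2  3  0  0  0  1  1  1  2  2  2  3  0  0
G(n+10) = G(n) holds for n = 0,…,6 (a full window of length max(S) = 7), so the sequence is purely periodic with period 10.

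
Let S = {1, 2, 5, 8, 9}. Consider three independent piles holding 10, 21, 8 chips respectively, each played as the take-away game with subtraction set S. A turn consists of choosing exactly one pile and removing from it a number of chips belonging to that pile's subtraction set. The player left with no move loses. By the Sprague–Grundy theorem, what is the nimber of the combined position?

3

All piles use S = {1, 2, 5, 8, 9}:
G(0) = 0
G(1) = mex{0} = 1
G(2) = mex{1,0} = 2
G(3) = mex{2,1} = 0
G(4) = mex{0,2} = 1
G(5) = mex{1,0,0} = 2
G(6) = mex{2,1,1} = 0
G(7) = mex{0,2,2} = 1
G(8) = mex{1,0,0,0} = 2
G(9) = mex{2,1,1,1,0} = 3
G(10) = mex{3,2,2,2,1} = 0
G(11) = mex{0,3,0,0,2} = 1
G(12) = mex{1,0,1,1,0} = 2
G(13) = mex{2,1,2,2,1} = 0
G(14) = mex{0,2,3,0,2} = 1
G(15) = mex{1,0,0,1,0} = 2
G(16) = mex{2,1,1,2,1} = 0
G(17) = mex{0,2,2,3,2} = 1
G(18) = mex{1,0,0,0,3} = 2
G(19) = mex{2,1,1,1,0} = 3
G(20) = mex{3,2,2,2,1} = 0
G(21) = mex{0,3,0,0,2} = 1
Pile A: G(10) = 0.
Pile B: G(21) = 1.
Pile C: G(8) = 2.
Combined Grundy value = 0 ⊕ 1 ⊕ 2 = 3.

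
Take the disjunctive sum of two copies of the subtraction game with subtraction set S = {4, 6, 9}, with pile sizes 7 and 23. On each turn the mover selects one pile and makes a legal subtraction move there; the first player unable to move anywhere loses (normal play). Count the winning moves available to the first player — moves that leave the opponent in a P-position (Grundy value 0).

All piles use S = {4, 6, 9}:
G(0) = 0
G(1) = mex{} = 0
G(2) = mex{} = 0
G(3) = mex{} = 0
G(4) = mex{0} = 1
G(5) = mex{0} = 1
G(6) = mex{0,0} = 1
G(7) = mex{0,0} = 1
G(8) = mex{1,0} = 2
G(9) = mex{1,0,0} = 2
G(10) = mex{1,1,0} = 2
G(11) = mex{1,1,0} = 2
G(12) = mex{2,1,0} = 3
G(13) = mex{2,1,1} = 0
G(14) = mex{2,2,1} = 0
G(15) = mex{2,2,1} = 0
G(16) = mex{3,2,1} = 0
G(17) = mex{0,2,2} = 1
G(18) = mex{0,3,2} = 1
G(19) = mex{0,0,2} = 1
G(20) = mex{0,0,2} = 1
G(21) = mex{1,0,3} = 2
G(22) = mex{1,0,0} = 2
G(23) = mex{1,1,0} = 2
Pile A: G(7) = 1.
Pile B: G(23) = 2.
Combined Grundy value = 1 ⊕ 2 = 3.
A winning move leaves total XOR = 0, i.e. changes one component's Grundy value g to g ⊕ X where X is the current total.
Pile A: need g' = 1⊕3 = 2. Options: 7−4→G=0, 7−6→G=0. Hits: 0.
Pile B: need g' = 2⊕3 = 1. Options: 23−4→G=1, 23−6→G=1, 23−9→G=0. Hits: 2.

2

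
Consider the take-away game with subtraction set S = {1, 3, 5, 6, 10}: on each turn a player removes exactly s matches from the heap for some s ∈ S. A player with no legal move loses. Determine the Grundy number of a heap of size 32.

2

n :  0  1  2  3  4  5  6  7  8  9 10 11 12 13 14 15 16 17 18 19 20 21 22 23 24 25 26 27 28 29 30 31 32
G :  0  1  0  1  0  1  2  3  2  3  2  0  1  0  1  0  1  2  3  2  3  2  0  1  0  1  0  1  2  3  2  3  2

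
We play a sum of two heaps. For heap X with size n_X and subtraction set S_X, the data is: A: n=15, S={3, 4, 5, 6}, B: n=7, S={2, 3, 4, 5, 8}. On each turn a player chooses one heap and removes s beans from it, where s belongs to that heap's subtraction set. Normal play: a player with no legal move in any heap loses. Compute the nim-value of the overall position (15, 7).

2

Heap A, S = {3, 4, 5, 6}:
G(0) = 0
G(1) = mex{} = 0
G(2) = mex{} = 0
G(3) = mex{0} = 1
G(4) = mex{0,0} = 1
G(5) = mex{0,0,0} = 1
G(6) = mex{1,0,0,0} = 2
G(7) = mex{1,1,0,0} = 2
G(8) = mex{1,1,1,0} = 2
G(9) = mex{2,1,1,1} = 0
G(10) = mex{2,2,1,1} = 0
G(11) = mex{2,2,2,1} = 0
G(12) = mex{0,2,2,2} = 1
G(13) = mex{0,0,2,2} = 1
G(14) = mex{0,0,0,2} = 1
G(15) = mex{1,0,0,0} = 2
G_A(15) = 2.
Heap B, S = {2, 3, 4, 5, 8}:
G(0) = 0
G(1) = mex{} = 0
G(2) = mex{0} = 1
G(3) = mex{0,0} = 1
G(4) = mex{1,0,0} = 2
G(5) = mex{1,1,0,0} = 2
G(6) = mex{2,1,1,0} = 3
G(7) = mex{2,2,1,1} = 0
G_B(7) = 0.
Combined Grundy value = 2 ⊕ 0 = 2.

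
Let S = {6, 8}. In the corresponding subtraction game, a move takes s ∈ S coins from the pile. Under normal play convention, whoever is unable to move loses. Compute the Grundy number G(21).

n :  0  1  2  3  4  5  6  7  8  9 10 11 12 13 14 15 16 17 18 19 20 21
G :  0  0  0  0  0  0  1  1  1  1  1  1  2  2  0  0  0  0  0  0  1  1

1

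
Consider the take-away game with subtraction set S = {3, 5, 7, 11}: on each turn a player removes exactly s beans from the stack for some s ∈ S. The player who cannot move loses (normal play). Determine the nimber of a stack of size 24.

G(0) = 0
G(1) = mex{} = 0
G(2) = mex{} = 0
G(3) = mex{0} = 1
G(4) = mex{0} = 1
G(5) = mex{0,0} = 1
G(6) = mex{1,0} = 2
G(7) = mex{1,0,0} = 2
G(8) = mex{1,1,0} = 2
G(9) = mex{2,1,0} = 3
G(10) = mex{2,1,1} = 0
G(11) = mex{2,2,1,0} = 3
G(12) = mex{3,2,1,0} = 4
G(13) = mex{0,2,2,0} = 1
G(14) = mex{3,3,2,1} = 0
G(15) = mex{4,0,2,1} = 3
G(16) = mex{1,3,3,1} = 0
G(17) = mex{0,4,0,2} = 1
G(18) = mex{3,1,3,2} = 0
G(19) = mex{0,0,4,2} = 1
G(20) = mex{1,3,1,3} = 0
G(21) = mex{0,0,0,0} = 1
G(22) = mex{1,1,3,3} = 0
G(23) = mex{0,0,0,4} = 1
G(24) = mex{1,1,1,1} = 0

0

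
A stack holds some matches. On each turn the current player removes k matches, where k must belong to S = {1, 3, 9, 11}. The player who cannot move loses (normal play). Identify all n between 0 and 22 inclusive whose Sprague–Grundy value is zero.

n :  0  1  2  3  4  5  6  7  8  9 10 11 12 13 14 15 16 17 18 19 20 21 22
G :  0  1  0  1  0  1  0  1  0  1  0  1  0  1  0  1  0  1  0  1  0  1  0
P-positions are exactly the n with G(n) = 0.

0, 2, 4, 6, 8, 10, 12, 14, 16, 18, 20, 22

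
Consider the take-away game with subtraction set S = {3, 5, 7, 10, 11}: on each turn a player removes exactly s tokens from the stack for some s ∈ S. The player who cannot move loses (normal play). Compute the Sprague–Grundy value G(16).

0

G(0) = 0
G(1) = mex{} = 0
G(2) = mex{} = 0
G(3) = mex{0} = 1
G(4) = mex{0} = 1
G(5) = mex{0,0} = 1
G(6) = mex{1,0} = 2
G(7) = mex{1,0,0} = 2
G(8) = mex{1,1,0} = 2
G(9) = mex{2,1,0} = 3
G(10) = mex{2,1,1,0} = 3
G(11) = mex{2,2,1,0,0} = 3
G(12) = mex{3,2,1,0,0} = 4
G(13) = mex{3,2,2,1,0} = 4
G(14) = mex{3,3,2,1,1} = 0
G(15) = mex{4,3,2,1,1} = 0
G(16) = mex{4,3,3,2,1} = 0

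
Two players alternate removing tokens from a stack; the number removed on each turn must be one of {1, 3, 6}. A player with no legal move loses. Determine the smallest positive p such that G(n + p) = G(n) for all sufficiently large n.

9

n :  0  1  2  3  4  5  6  7  8  9 10 11 12 13 14 15 16 17 18 19
G :  0  1  0  1  0  1  2  3  2  0  1  0  1  0  1  2  3  2  0  1
G(n+9) = G(n) holds for n = 0,…,5 (a full window of length max(S) = 6), so the sequence is purely periodic with period 9.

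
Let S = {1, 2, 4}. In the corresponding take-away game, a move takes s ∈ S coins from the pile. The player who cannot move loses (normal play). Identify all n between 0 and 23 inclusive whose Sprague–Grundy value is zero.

0, 3, 6, 9, 12, 15, 18, 21

G(0) = 0
G(1) = mex{0} = 1
G(2) = mex{1,0} = 2
G(3) = mex{2,1} = 0
G(4) = mex{0,2,0} = 1
G(5) = mex{1,0,1} = 2
G(6) = mex{2,1,2} = 0
G(7) = mex{0,2,0} = 1
G(8) = mex{1,0,1} = 2
G(9) = mex{2,1,2} = 0
G(10) = mex{0,2,0} = 1
G(11) = mex{1,0,1} = 2
G(12) = mex{2,1,2} = 0
G(13) = mex{0,2,0} = 1
G(14) = mex{1,0,1} = 2
G(15) = mex{2,1,2} = 0
G(16) = mex{0,2,0} = 1
G(17) = mex{1,0,1} = 2
G(18) = mex{2,1,2} = 0
G(19) = mex{0,2,0} = 1
G(20) = mex{1,0,1} = 2
G(21) = mex{2,1,2} = 0
G(22) = mex{0,2,0} = 1
G(23) = mex{1,0,1} = 2
P-positions are exactly the n with G(n) = 0.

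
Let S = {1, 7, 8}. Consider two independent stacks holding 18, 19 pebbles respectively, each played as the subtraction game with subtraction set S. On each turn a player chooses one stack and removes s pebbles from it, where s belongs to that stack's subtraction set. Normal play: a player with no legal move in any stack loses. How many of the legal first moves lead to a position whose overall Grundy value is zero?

2

All stacks use S = {1, 7, 8}:
G(0) = 0
G(1) = mex{0} = 1
G(2) = mex{1} = 0
G(3) = mex{0} = 1
G(4) = mex{1} = 0
G(5) = mex{0} = 1
G(6) = mex{1} = 0
G(7) = mex{0,0} = 1
G(8) = mex{1,1,0} = 2
G(9) = mex{2,0,1} = 3
G(10) = mex{3,1,0} = 2
G(11) = mex{2,0,1} = 3
G(12) = mex{3,1,0} = 2
G(13) = mex{2,0,1} = 3
G(14) = mex{3,1,0} = 2
G(15) = mex{2,2,1} = 0
G(16) = mex{0,3,2} = 1
G(17) = mex{1,2,3} = 0
G(18) = mex{0,3,2} = 1
G(19) = mex{1,2,3} = 0
Stack A: G(18) = 1.
Stack B: G(19) = 0.
Combined Grundy value = 1 ⊕ 0 = 1.
A winning move leaves total XOR = 0, i.e. changes one component's Grundy value g to g ⊕ X where X is the current total.
Stack A: need g' = 1⊕1 = 0. Options: 18−1→G=0, 18−7→G=3, 18−8→G=2. Hits: 1.
Stack B: need g' = 0⊕1 = 1. Options: 19−1→G=1, 19−7→G=2, 19−8→G=3. Hits: 1.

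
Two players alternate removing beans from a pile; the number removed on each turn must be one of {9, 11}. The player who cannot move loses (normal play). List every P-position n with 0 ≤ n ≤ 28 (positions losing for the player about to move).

G(0) = 0
G(1) = mex{} = 0
G(2) = mex{} = 0
G(3) = mex{} = 0
G(4) = mex{} = 0
G(5) = mex{} = 0
G(6) = mex{} = 0
G(7) = mex{} = 0
G(8) = mex{} = 0
G(9) = mex{0} = 1
G(10) = mex{0} = 1
G(11) = mex{0,0} = 1
G(12) = mex{0,0} = 1
G(13) = mex{0,0} = 1
G(14) = mex{0,0} = 1
G(15) = mex{0,0} = 1
G(16) = mex{0,0} = 1
G(17) = mex{0,0} = 1
G(18) = mex{1,0} = 2
G(19) = mex{1,0} = 2
G(20) = mex{1,1} = 0
G(21) = mex{1,1} = 0
G(22) = mex{1,1} = 0
G(23) = mex{1,1} = 0
G(24) = mex{1,1} = 0
G(25) = mex{1,1} = 0
G(26) = mex{1,1} = 0
G(27) = mex{2,1} = 0
G(28) = mex{2,1} = 0
P-positions are exactly the n with G(n) = 0.

0, 1, 2, 3, 4, 5, 6, 7, 8, 20, 21, 22, 23, 24, 25, 26, 27, 28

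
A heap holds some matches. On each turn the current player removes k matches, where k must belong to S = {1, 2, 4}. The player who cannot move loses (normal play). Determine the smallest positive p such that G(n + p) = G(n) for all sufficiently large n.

n :  0  1  2  3  4  5  6  7  8  9 10 11 12 13 14
G :  0  1  2  0  1  2  0  1  2  0  1  2  0  1  2
G(n+3) = G(n) holds for n = 0,…,3 (a full window of length max(S) = 4), so the sequence is purely periodic with period 3.

3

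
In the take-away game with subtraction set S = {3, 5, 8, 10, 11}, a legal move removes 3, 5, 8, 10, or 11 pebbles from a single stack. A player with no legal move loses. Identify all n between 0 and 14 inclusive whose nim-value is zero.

n :  0  1  2  3  4  5  6  7  8  9 10 11 12 13 14
G :  0  0  0  1  1  1  2  2  2  3  3  3  4  4  0
P-positions are exactly the n with G(n) = 0.

0, 1, 2, 14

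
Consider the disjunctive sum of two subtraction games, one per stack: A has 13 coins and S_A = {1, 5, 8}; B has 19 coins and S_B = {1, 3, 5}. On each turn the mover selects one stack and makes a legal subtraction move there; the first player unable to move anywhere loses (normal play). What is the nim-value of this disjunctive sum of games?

1

Stack A, S = {1, 5, 8}:
G(0) = 0
G(1) = mex{0} = 1
G(2) = mex{1} = 0
G(3) = mex{0} = 1
G(4) = mex{1} = 0
G(5) = mex{0,0} = 1
G(6) = mex{1,1} = 0
G(7) = mex{0,0} = 1
G(8) = mex{1,1,0} = 2
G(9) = mex{2,0,1} = 3
G(10) = mex{3,1,0} = 2
G(11) = mex{2,0,1} = 3
G(12) = mex{3,1,0} = 2
G(13) = mex{2,2,1} = 0
G_A(13) = 0.
Stack B, S = {1, 3, 5}:
n :  0  1  2  3  4  5  6  7  8  9 10 11 12 13 14 15 16 17 18 19
G :  0  1  0  1  0  1  0  1  0  1  0  1  0  1  0  1  0  1  0  1
G_B(19) = 1.
Combined Grundy value = 0 ⊕ 1 = 1.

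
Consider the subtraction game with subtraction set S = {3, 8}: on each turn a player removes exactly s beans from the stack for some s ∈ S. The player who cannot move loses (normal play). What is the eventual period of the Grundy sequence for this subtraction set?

11

n :  0  1  2  3  4  5  6  7  8  9 10 11 12 13 14 15 16 17 18 19 20 21 22 23
G :  0  0  0  1  1  1  0  0  2  1  1  0  0  0  1  1  1  0  0  2  1  1  0  0
G(n+11) = G(n) holds for n = 0,…,7 (a full window of length max(S) = 8), so the sequence is purely periodic with period 11.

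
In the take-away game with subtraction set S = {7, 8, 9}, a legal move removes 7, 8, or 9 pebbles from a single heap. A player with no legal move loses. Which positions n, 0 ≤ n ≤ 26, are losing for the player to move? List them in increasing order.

0, 1, 2, 3, 4, 5, 6, 16, 17, 18, 19, 20, 21, 22

G(0) = 0
G(1) = mex{} = 0
G(2) = mex{} = 0
G(3) = mex{} = 0
G(4) = mex{} = 0
G(5) = mex{} = 0
G(6) = mex{} = 0
G(7) = mex{0} = 1
G(8) = mex{0,0} = 1
G(9) = mex{0,0,0} = 1
G(10) = mex{0,0,0} = 1
G(11) = mex{0,0,0} = 1
G(12) = mex{0,0,0} = 1
G(13) = mex{0,0,0} = 1
G(14) = mex{1,0,0} = 2
G(15) = mex{1,1,0} = 2
G(16) = mex{1,1,1} = 0
G(17) = mex{1,1,1} = 0
G(18) = mex{1,1,1} = 0
G(19) = mex{1,1,1} = 0
G(20) = mex{1,1,1} = 0
G(21) = mex{2,1,1} = 0
G(22) = mex{2,2,1} = 0
G(23) = mex{0,2,2} = 1
G(24) = mex{0,0,2} = 1
G(25) = mex{0,0,0} = 1
G(26) = mex{0,0,0} = 1
P-positions are exactly the n with G(n) = 0.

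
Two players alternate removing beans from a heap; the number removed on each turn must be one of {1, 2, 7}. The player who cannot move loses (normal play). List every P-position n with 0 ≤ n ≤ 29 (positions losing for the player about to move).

0, 3, 6, 9, 12, 15, 18, 21, 24, 27

n :  0  1  2  3  4  5  6  7  8  9 10 11 12 13 14 15 16 17 18 19 20 21 22 23 24 25 26 27 28 29
G :  0  1  2  0  1  2  0  1  2  0  1  2  0  1  2  0  1  2  0  1  2  0  1  2  0  1  2  0  1  2
P-positions are exactly the n with G(n) = 0.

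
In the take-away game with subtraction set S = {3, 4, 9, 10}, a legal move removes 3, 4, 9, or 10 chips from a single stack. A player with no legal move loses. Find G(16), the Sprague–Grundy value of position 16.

1

G(0) = 0
G(1) = mex{} = 0
G(2) = mex{} = 0
G(3) = mex{0} = 1
G(4) = mex{0,0} = 1
G(5) = mex{0,0} = 1
G(6) = mex{1,0} = 2
G(7) = mex{1,1} = 0
G(8) = mex{1,1} = 0
G(9) = mex{2,1,0} = 3
G(10) = mex{0,2,0,0} = 1
G(11) = mex{0,0,0,0} = 1
G(12) = mex{3,0,1,0} = 2
G(13) = mex{1,3,1,1} = 0
G(14) = mex{1,1,1,1} = 0
G(15) = mex{2,1,2,1} = 0
G(16) = mex{0,2,0,2} = 1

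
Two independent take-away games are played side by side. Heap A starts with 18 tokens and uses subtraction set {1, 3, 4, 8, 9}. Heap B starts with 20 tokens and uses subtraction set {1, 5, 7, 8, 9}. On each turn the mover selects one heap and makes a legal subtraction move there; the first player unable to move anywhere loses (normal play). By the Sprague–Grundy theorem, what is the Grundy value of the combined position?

2

Heap A, S = {1, 3, 4, 8, 9}:
n :  0  1  2  3  4  5  6  7  8  9 10 11 12 13 14 15 16 17 18
G :  0  1  0  1  2  3  2  0  1  4  3  2  0  1  0  1  2  3  2
G_A(18) = 2.
Heap B, S = {1, 5, 7, 8, 9}:
G(0) = 0
G(1) = mex{0} = 1
G(2) = mex{1} = 0
G(3) = mex{0} = 1
G(4) = mex{1} = 0
G(5) = mex{0,0} = 1
G(6) = mex{1,1} = 0
G(7) = mex{0,0,0} = 1
G(8) = mex{1,1,1,0} = 2
G(9) = mex{2,0,0,1,0} = 3
G(10) = mex{3,1,1,0,1} = 2
G(11) = mex{2,0,0,1,0} = 3
G(12) = mex{3,1,1,0,1} = 2
G(13) = mex{2,2,0,1,0} = 3
G(14) = mex{3,3,1,0,1} = 2
G(15) = mex{2,2,2,1,0} = 3
G(16) = mex{3,3,3,2,1} = 0
G(17) = mex{0,2,2,3,2} = 1
G(18) = mex{1,3,3,2,3} = 0
G(19) = mex{0,2,2,3,2} = 1
G(20) = mex{1,3,3,2,3} = 0
G_B(20) = 0.
Combined Grundy value = 2 ⊕ 0 = 2.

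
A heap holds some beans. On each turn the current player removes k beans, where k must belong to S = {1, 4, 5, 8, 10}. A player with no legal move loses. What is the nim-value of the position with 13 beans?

2

n :  0  1  2  3  4  5  6  7  8  9 10 11 12 13
G :  0  1  0  1  2  3  2  3  4  0  1  0  1  2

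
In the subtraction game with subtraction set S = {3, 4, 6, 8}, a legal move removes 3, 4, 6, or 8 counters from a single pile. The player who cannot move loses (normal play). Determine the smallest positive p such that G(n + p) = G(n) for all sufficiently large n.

n :  0  1  2  3  4  5  6  7  8  9 10 11 12 13 14 15 16 17 18 19 20 21 22 23
G :  0  0  0  1  1  1  2  2  2  3  3  0  0  0  1  1  1  2  2  2  3  3  0  0
G(n+11) = G(n) holds for n = 0,…,7 (a full window of length max(S) = 8), so the sequence is purely periodic with period 11.

11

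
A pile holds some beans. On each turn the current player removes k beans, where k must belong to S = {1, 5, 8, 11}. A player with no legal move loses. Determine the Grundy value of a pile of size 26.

2

n :  0  1  2  3  4  5  6  7  8  9 10 11 12 13 14 15 16 17 18 19 20 21 22 23 24 25 26
G :  0  1  0  1  0  1  0  1  2  3  2  3  2  3  2  3  0  1  0  1  0  1  0  1  2  3  2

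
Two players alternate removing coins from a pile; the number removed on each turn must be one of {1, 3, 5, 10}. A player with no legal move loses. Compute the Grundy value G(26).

G(0) = 0
G(1) = mex{0} = 1
G(2) = mex{1} = 0
G(3) = mex{0,0} = 1
G(4) = mex{1,1} = 0
G(5) = mex{0,0,0} = 1
G(6) = mex{1,1,1} = 0
G(7) = mex{0,0,0} = 1
G(8) = mex{1,1,1} = 0
G(9) = mex{0,0,0} = 1
G(10) = mex{1,1,1,0} = 2
G(11) = mex{2,0,0,1} = 3
G(12) = mex{3,1,1,0} = 2
G(13) = mex{2,2,0,1} = 3
G(14) = mex{3,3,1,0} = 2
G(15) = mex{2,2,2,1} = 0
G(16) = mex{0,3,3,0} = 1
G(17) = mex{1,2,2,1} = 0
G(18) = mex{0,0,3,0} = 1
G(19) = mex{1,1,2,1} = 0
G(20) = mex{0,0,0,2} = 1
G(21) = mex{1,1,1,3} = 0
G(22) = mex{0,0,0,2} = 1
G(23) = mex{1,1,1,3} = 0
G(24) = mex{0,0,0,2} = 1
G(25) = mex{1,1,1,0} = 2
G(26) = mex{2,0,0,1} = 3

3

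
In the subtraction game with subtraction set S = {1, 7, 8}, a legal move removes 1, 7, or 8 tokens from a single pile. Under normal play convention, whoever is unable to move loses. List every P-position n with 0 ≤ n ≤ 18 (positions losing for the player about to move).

G(0) = 0
G(1) = mex{0} = 1
G(2) = mex{1} = 0
G(3) = mex{0} = 1
G(4) = mex{1} = 0
G(5) = mex{0} = 1
G(6) = mex{1} = 0
G(7) = mex{0,0} = 1
G(8) = mex{1,1,0} = 2
G(9) = mex{2,0,1} = 3
G(10) = mex{3,1,0} = 2
G(11) = mex{2,0,1} = 3
G(12) = mex{3,1,0} = 2
G(13) = mex{2,0,1} = 3
G(14) = mex{3,1,0} = 2
G(15) = mex{2,2,1} = 0
G(16) = mex{0,3,2} = 1
G(17) = mex{1,2,3} = 0
G(18) = mex{0,3,2} = 1
P-positions are exactly the n with G(n) = 0.

0, 2, 4, 6, 15, 17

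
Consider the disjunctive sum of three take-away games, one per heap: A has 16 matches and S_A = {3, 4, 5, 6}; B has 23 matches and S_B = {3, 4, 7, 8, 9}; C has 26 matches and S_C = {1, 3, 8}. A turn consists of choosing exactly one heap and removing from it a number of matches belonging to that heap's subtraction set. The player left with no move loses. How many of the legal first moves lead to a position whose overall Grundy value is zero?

5

Heap A, S = {3, 4, 5, 6}:
G(0) = 0
G(1) = mex{} = 0
G(2) = mex{} = 0
G(3) = mex{0} = 1
G(4) = mex{0,0} = 1
G(5) = mex{0,0,0} = 1
G(6) = mex{1,0,0,0} = 2
G(7) = mex{1,1,0,0} = 2
G(8) = mex{1,1,1,0} = 2
G(9) = mex{2,1,1,1} = 0
G(10) = mex{2,2,1,1} = 0
G(11) = mex{2,2,2,1} = 0
G(12) = mex{0,2,2,2} = 1
G(13) = mex{0,0,2,2} = 1
G(14) = mex{0,0,0,2} = 1
G(15) = mex{1,0,0,0} = 2
G(16) = mex{1,1,0,0} = 2
G_A(16) = 2.
Heap B, S = {3, 4, 7, 8, 9}:
G(0) = 0
G(1) = mex{} = 0
G(2) = mex{} = 0
G(3) = mex{0} = 1
G(4) = mex{0,0} = 1
G(5) = mex{0,0} = 1
G(6) = mex{1,0} = 2
G(7) = mex{1,1,0} = 2
G(8) = mex{1,1,0,0} = 2
G(9) = mex{2,1,0,0,0} = 3
G(10) = mex{2,2,1,0,0} = 3
G(11) = mex{2,2,1,1,0} = 3
G(12) = mex{3,2,1,1,1} = 0
G(13) = mex{3,3,2,1,1} = 0
G(14) = mex{3,3,2,2,1} = 0
G(15) = mex{0,3,2,2,2} = 1
G(16) = mex{0,0,3,2,2} = 1
G(17) = mex{0,0,3,3,2} = 1
G(18) = mex{1,0,3,3,3} = 2
G(19) = mex{1,1,0,3,3} = 2
G(20) = mex{1,1,0,0,3} = 2
G(21) = mex{2,1,0,0,0} = 3
G(22) = mex{2,2,1,0,0} = 3
G(23) = mex{2,2,1,1,0} = 3
G_B(23) = 3.
Heap C, S = {1, 3, 8}:
n :  0  1  2  3  4  5  6  7  8  9 10 11 12 13 14 15 16 17 18 19 20 21 22 23 24 25 26
G :  0  1  0  1  0  1  0  1  2  3  2  0  1  0  1  0  1  0  1  2  3  2  0  1  0  1  0
G_C(26) = 0.
Combined Grundy value = 2 ⊕ 3 ⊕ 0 = 1.
A winning move leaves total XOR = 0, i.e. changes one component's Grundy value g to g ⊕ X where X is the current total.
Heap A: need g' = 2⊕1 = 3. Options: 16−3→G=1, 16−4→G=1, 16−5→G=0, 16−6→G=0. Hits: 0.
Heap B: need g' = 3⊕1 = 2. Options: 23−3→G=2, 23−4→G=2, 23−7→G=1, 23−8→G=1, 23−9→G=0. Hits: 2.
Heap C: need g' = 0⊕1 = 1. Options: 26−1→G=1, 26−3→G=1, 26−8→G=1. Hits: 3.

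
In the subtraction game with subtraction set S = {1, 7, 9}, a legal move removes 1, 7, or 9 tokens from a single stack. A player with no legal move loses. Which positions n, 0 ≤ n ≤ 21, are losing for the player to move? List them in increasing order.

0, 2, 4, 6, 8, 10, 12, 14, 16, 18, 20

G(0) = 0
G(1) = mex{0} = 1
G(2) = mex{1} = 0
G(3) = mex{0} = 1
G(4) = mex{1} = 0
G(5) = mex{0} = 1
G(6) = mex{1} = 0
G(7) = mex{0,0} = 1
G(8) = mex{1,1} = 0
G(9) = mex{0,0,0} = 1
G(10) = mex{1,1,1} = 0
G(11) = mex{0,0,0} = 1
G(12) = mex{1,1,1} = 0
G(13) = mex{0,0,0} = 1
G(14) = mex{1,1,1} = 0
G(15) = mex{0,0,0} = 1
G(16) = mex{1,1,1} = 0
G(17) = mex{0,0,0} = 1
G(18) = mex{1,1,1} = 0
G(19) = mex{0,0,0} = 1
G(20) = mex{1,1,1} = 0
G(21) = mex{0,0,0} = 1
P-positions are exactly the n with G(n) = 0.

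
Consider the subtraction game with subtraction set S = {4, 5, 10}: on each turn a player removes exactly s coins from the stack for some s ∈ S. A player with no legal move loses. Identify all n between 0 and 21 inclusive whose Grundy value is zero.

0, 1, 2, 3, 9, 15, 16, 17, 18

G(0) = 0
G(1) = mex{} = 0
G(2) = mex{} = 0
G(3) = mex{} = 0
G(4) = mex{0} = 1
G(5) = mex{0,0} = 1
G(6) = mex{0,0} = 1
G(7) = mex{0,0} = 1
G(8) = mex{1,0} = 2
G(9) = mex{1,1} = 0
G(10) = mex{1,1,0} = 2
G(11) = mex{1,1,0} = 2
G(12) = mex{2,1,0} = 3
G(13) = mex{0,2,0} = 1
G(14) = mex{2,0,1} = 3
G(15) = mex{2,2,1} = 0
G(16) = mex{3,2,1} = 0
G(17) = mex{1,3,1} = 0
G(18) = mex{3,1,2} = 0
G(19) = mex{0,3,0} = 1
G(20) = mex{0,0,2} = 1
G(21) = mex{0,0,2} = 1
P-positions are exactly the n with G(n) = 0.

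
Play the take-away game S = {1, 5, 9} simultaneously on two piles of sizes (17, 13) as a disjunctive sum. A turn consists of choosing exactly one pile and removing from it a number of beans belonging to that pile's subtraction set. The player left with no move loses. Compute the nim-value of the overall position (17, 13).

All piles use S = {1, 5, 9}:
n :  0  1  2  3  4  5  6  7  8  9 10 11 12 13 14 15 16 17
G :  0  1  0  1  0  1  0  1  0  1  0  1  0  1  0  1  0  1
Pile A: G(17) = 1.
Pile B: G(13) = 1.
Combined Grundy value = 1 ⊕ 1 = 0.

0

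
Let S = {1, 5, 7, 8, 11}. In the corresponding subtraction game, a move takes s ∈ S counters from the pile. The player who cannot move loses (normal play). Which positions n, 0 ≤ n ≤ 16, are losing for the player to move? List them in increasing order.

G(0) = 0
G(1) = mex{0} = 1
G(2) = mex{1} = 0
G(3) = mex{0} = 1
G(4) = mex{1} = 0
G(5) = mex{0,0} = 1
G(6) = mex{1,1} = 0
G(7) = mex{0,0,0} = 1
G(8) = mex{1,1,1,0} = 2
G(9) = mex{2,0,0,1} = 3
G(10) = mex{3,1,1,0} = 2
G(11) = mex{2,0,0,1,0} = 3
G(12) = mex{3,1,1,0,1} = 2
G(13) = mex{2,2,0,1,0} = 3
G(14) = mex{3,3,1,0,1} = 2
G(15) = mex{2,2,2,1,0} = 3
G(16) = mex{3,3,3,2,1} = 0
P-positions are exactly the n with G(n) = 0.

0, 2, 4, 6, 16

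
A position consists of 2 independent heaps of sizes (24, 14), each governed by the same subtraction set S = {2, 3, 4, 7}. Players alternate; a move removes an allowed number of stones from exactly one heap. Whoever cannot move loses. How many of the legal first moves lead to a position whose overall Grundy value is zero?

0

All heaps use S = {2, 3, 4, 7}:
n :  0  1  2  3  4  5  6  7  8  9 10 11 12 13 14 15 16 17 18 19 20 21 22 23 24
G :  0  0  1  1  2  2  0  3  1  4  2  0  0  1  1  2  2  0  3  1  4  2  0  0  1
Heap A: G(24) = 1.
Heap B: G(14) = 1.
Combined Grundy value = 1 ⊕ 1 = 0.
A winning move leaves total XOR = 0, i.e. changes one component's Grundy value g to g ⊕ X where X is the current total.
Heap A: target g' = 1⊕0 = 1, but every legal move changes the Grundy value (mex property), so 0 moves.
Heap B: target g' = 1⊕0 = 1, but every legal move changes the Grundy value (mex property), so 0 moves.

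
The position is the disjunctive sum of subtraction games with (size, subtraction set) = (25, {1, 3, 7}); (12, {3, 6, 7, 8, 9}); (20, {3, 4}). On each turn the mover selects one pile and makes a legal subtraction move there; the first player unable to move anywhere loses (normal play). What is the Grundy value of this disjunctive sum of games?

3

Pile A, S = {1, 3, 7}:
n :  0  1  2  3  4  5  6  7  8  9 10 11 12 13 14 15 16 17 18 19 20 21 22 23 24 25
G :  0  1  0  1  0  1  0  1  0  1  0  1  0  1  0  1  0  1  0  1  0  1  0  1  0  1
G_A(25) = 1.
Pile B, S = {3, 6, 7, 8, 9}:
G(0) = 0
G(1) = mex{} = 0
G(2) = mex{} = 0
G(3) = mex{0} = 1
G(4) = mex{0} = 1
G(5) = mex{0} = 1
G(6) = mex{1,0} = 2
G(7) = mex{1,0,0} = 2
G(8) = mex{1,0,0,0} = 2
G(9) = mex{2,1,0,0,0} = 3
G(10) = mex{2,1,1,0,0} = 3
G(11) = mex{2,1,1,1,0} = 3
G(12) = mex{3,2,1,1,1} = 0
G_B(12) = 0.
Pile C, S = {3, 4}:
G(0) = 0
G(1) = mex{} = 0
G(2) = mex{} = 0
G(3) = mex{0} = 1
G(4) = mex{0,0} = 1
G(5) = mex{0,0} = 1
G(6) = mex{1,0} = 2
G(7) = mex{1,1} = 0
G(8) = mex{1,1} = 0
G(9) = mex{2,1} = 0
G(10) = mex{0,2} = 1
G(11) = mex{0,0} = 1
G(12) = mex{0,0} = 1
G(13) = mex{1,0} = 2
G(14) = mex{1,1} = 0
G(15) = mex{1,1} = 0
G(16) = mex{2,1} = 0
G(17) = mex{0,2} = 1
G(18) = mex{0,0} = 1
G(19) = mex{0,0} = 1
G(20) = mex{1,0} = 2
G_C(20) = 2.
Combined Grundy value = 1 ⊕ 0 ⊕ 2 = 3.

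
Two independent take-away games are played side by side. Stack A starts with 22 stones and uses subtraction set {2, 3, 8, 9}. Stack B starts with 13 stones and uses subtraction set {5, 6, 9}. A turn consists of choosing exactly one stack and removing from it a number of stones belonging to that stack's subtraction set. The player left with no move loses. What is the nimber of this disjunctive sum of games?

Stack A, S = {2, 3, 8, 9}:
n :  0  1  2  3  4  5  6  7  8  9 10 11 12 13 14 15 16 17 18 19 20 21 22
G :  0  0  1  1  2  0  0  1  1  2  2  0  0  1  1  2  0  0  1  1  2  2  0
G_A(22) = 0.
Stack B, S = {5, 6, 9}:
n :  0  1  2  3  4  5  6  7  8  9 10 11 12 13
G :  0  0  0  0  0  1  1  1  1  1  2  2  2  2
G_B(13) = 2.
Combined Grundy value = 0 ⊕ 2 = 2.

2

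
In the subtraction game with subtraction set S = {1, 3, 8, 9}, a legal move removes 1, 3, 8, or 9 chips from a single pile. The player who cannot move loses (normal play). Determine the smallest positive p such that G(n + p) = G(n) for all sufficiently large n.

G(0) = 0
G(1) = mex{0} = 1
G(2) = mex{1} = 0
G(3) = mex{0,0} = 1
G(4) = mex{1,1} = 0
G(5) = mex{0,0} = 1
G(6) = mex{1,1} = 0
G(7) = mex{0,0} = 1
G(8) = mex{1,1,0} = 2
G(9) = mex{2,0,1,0} = 3
G(10) = mex{3,1,0,1} = 2
G(11) = mex{2,2,1,0} = 3
G(12) = mex{3,3,0,1} = 2
G(13) = mex{2,2,1,0} = 3
G(14) = mex{3,3,0,1} = 2
G(15) = mex{2,2,1,0} = 3
G(16) = mex{3,3,2,1} = 0
G(17) = mex{0,2,3,2} = 1
G(18) = mex{1,3,2,3} = 0
G(19) = mex{0,0,3,2} = 1
G(20) = mex{1,1,2,3} = 0
G(21) = mex{0,0,3,2} = 1
G(22) = mex{1,1,2,3} = 0
G(23) = mex{0,0,3,2} = 1
G(24) = mex{1,1,0,3} = 2
G(25) = mex{2,0,1,0} = 3
G(26) = mex{3,1,0,1} = 2
G(27) = mex{2,2,1,0} = 3
G(28) = mex{3,3,0,1} = 2
G(29) = mex{2,2,1,0} = 3
G(30) = mex{3,3,0,1} = 2
G(31) = mex{2,2,1,0} = 3
G(32) = mex{3,3,2,1} = 0
G(33) = mex{0,2,3,2} = 1
G(n+16) = G(n) holds for n = 0,…,8 (a full window of length max(S) = 9), so the sequence is purely periodic with period 16.

16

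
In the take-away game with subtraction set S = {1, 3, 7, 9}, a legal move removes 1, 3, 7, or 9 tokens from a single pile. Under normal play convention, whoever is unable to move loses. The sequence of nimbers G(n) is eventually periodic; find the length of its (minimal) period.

2

n :  0  1  2  3  4  5  6  7  8  9 10 11 12 13 14
G :  0  1  0  1  0  1  0  1  0  1  0  1  0  1  0
G(n+2) = G(n) holds for n = 0,…,8 (a full window of length max(S) = 9), so the sequence is purely periodic with period 2.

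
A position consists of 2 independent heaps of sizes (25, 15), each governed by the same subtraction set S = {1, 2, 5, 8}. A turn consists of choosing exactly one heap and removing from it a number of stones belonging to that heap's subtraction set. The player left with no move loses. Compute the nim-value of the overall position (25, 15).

1

All heaps use S = {1, 2, 5, 8}:
n :  0  1  2  3  4  5  6  7  8  9 10 11 12 13 14 15 16 17 18 19 20 21 22 23 24 25
G :  0  1  2  0  1  2  0  1  2  0  1  2  0  1  2  0  1  2  0  1  2  0  1  2  0  1
Heap A: G(25) = 1.
Heap B: G(15) = 0.
Combined Grundy value = 1 ⊕ 0 = 1.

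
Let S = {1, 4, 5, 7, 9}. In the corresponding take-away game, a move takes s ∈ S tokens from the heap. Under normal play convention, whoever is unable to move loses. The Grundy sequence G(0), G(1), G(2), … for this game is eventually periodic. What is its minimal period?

8

G(0) = 0
G(1) = mex{0} = 1
G(2) = mex{1} = 0
G(3) = mex{0} = 1
G(4) = mex{1,0} = 2
G(5) = mex{2,1,0} = 3
G(6) = mex{3,0,1} = 2
G(7) = mex{2,1,0,0} = 3
G(8) = mex{3,2,1,1} = 0
G(9) = mex{0,3,2,0,0} = 1
G(10) = mex{1,2,3,1,1} = 0
G(11) = mex{0,3,2,2,0} = 1
G(12) = mex{1,0,3,3,1} = 2
G(13) = mex{2,1,0,2,2} = 3
G(14) = mex{3,0,1,3,3} = 2
G(15) = mex{2,1,0,0,2} = 3
G(16) = mex{3,2,1,1,3} = 0
G(17) = mex{0,3,2,0,0} = 1
G(18) = mex{1,2,3,1,1} = 0
G(n+8) = G(n) holds for n = 0,…,8 (a full window of length max(S) = 9), so the sequence is purely periodic with period 8.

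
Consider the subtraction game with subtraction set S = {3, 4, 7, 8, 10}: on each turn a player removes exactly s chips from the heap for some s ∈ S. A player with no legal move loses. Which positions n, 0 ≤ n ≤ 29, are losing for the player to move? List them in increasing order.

0, 1, 2, 13, 14, 15, 26, 27, 28

n :  0  1  2  3  4  5  6  7  8  9 10 11 12 13 14 15 16 17 18 19 20 21 22 23 24 25 26 27 28 29
G :  0  0  0  1  1  1  2  2  2  3  3  3  4  0  0  0  1  1  1  2  2  2  3  3  3  4  0  0  0  1
P-positions are exactly the n with G(n) = 0.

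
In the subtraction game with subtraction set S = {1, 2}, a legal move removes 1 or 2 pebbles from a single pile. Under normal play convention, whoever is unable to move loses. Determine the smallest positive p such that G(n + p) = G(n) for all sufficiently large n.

n :  0  1  2  3  4  5  6  7  8  9 10 11 12 13 14
G :  0  1  2  0  1  2  0  1  2  0  1  2  0  1  2
G(n+3) = G(n) holds for n = 0,…,1 (a full window of length max(S) = 2), so the sequence is purely periodic with period 3.

3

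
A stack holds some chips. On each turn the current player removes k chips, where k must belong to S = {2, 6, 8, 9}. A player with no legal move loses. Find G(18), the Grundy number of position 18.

1

n :  0  1  2  3  4  5  6  7  8  9 10 11 12 13 14 15 16 17 18
G :  0  0  1  1  0  0  1  1  2  2  3  3  2  2  3  0  0  1  1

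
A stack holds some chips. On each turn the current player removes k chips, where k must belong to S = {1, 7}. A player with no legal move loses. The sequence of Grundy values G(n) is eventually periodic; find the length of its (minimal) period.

2

n :  0  1  2  3  4  5  6  7  8  9 10 11 12 13 14
G :  0  1  0  1  0  1  0  1  0  1  0  1  0  1  0
G(n+2) = G(n) holds for n = 0,…,6 (a full window of length max(S) = 7), so the sequence is purely periodic with period 2.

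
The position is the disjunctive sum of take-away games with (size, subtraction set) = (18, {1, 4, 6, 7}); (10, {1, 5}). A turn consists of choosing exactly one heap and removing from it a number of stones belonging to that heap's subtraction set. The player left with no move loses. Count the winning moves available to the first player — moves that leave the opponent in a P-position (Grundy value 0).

0

Heap A, S = {1, 4, 6, 7}:
n :  0  1  2  3  4  5  6  7  8  9 10 11 12 13 14 15 16 17 18
G :  0  1  0  1  2  0  1  2  3  2  0  1  2  0  1  0  1  2  0
G_A(18) = 0.
Heap B, S = {1, 5}:
G(0) = 0
G(1) = mex{0} = 1
G(2) = mex{1} = 0
G(3) = mex{0} = 1
G(4) = mex{1} = 0
G(5) = mex{0,0} = 1
G(6) = mex{1,1} = 0
G(7) = mex{0,0} = 1
G(8) = mex{1,1} = 0
G(9) = mex{0,0} = 1
G(10) = mex{1,1} = 0
G_B(10) = 0.
Combined Grundy value = 0 ⊕ 0 = 0.
A winning move leaves total XOR = 0, i.e. changes one component's Grundy value g to g ⊕ X where X is the current total.
Heap A: target g' = 0⊕0 = 0, but every legal move changes the Grundy value (mex property), so 0 moves.
Heap B: target g' = 0⊕0 = 0, but every legal move changes the Grundy value (mex property), so 0 moves.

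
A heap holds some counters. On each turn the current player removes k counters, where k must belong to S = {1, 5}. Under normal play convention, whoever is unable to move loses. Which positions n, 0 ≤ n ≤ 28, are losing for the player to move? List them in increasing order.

0, 2, 4, 6, 8, 10, 12, 14, 16, 18, 20, 22, 24, 26, 28

G(0) = 0
G(1) = mex{0} = 1
G(2) = mex{1} = 0
G(3) = mex{0} = 1
G(4) = mex{1} = 0
G(5) = mex{0,0} = 1
G(6) = mex{1,1} = 0
G(7) = mex{0,0} = 1
G(8) = mex{1,1} = 0
G(9) = mex{0,0} = 1
G(10) = mex{1,1} = 0
G(11) = mex{0,0} = 1
G(12) = mex{1,1} = 0
G(13) = mex{0,0} = 1
G(14) = mex{1,1} = 0
G(15) = mex{0,0} = 1
G(16) = mex{1,1} = 0
G(17) = mex{0,0} = 1
G(18) = mex{1,1} = 0
G(19) = mex{0,0} = 1
G(20) = mex{1,1} = 0
G(21) = mex{0,0} = 1
G(22) = mex{1,1} = 0
G(23) = mex{0,0} = 1
G(24) = mex{1,1} = 0
G(25) = mex{0,0} = 1
G(26) = mex{1,1} = 0
G(27) = mex{0,0} = 1
G(28) = mex{1,1} = 0
P-positions are exactly the n with G(n) = 0.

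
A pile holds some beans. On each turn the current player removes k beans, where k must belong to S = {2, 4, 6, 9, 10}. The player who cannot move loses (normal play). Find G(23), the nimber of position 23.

n :  0  1  2  3  4  5  6  7  8  9 10 11 12 13 14 15 16 17 18 19 20 21 22 23
G :  0  0  1  1  2  2  3  3  0  4  1  5  2  0  3  1  0  2  1  3  2  0  3  1

1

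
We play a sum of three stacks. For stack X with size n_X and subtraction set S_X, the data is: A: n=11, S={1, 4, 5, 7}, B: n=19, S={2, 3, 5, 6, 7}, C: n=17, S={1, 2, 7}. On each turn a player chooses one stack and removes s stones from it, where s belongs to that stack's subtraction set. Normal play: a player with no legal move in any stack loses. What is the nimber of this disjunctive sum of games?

3

Stack A, S = {1, 4, 5, 7}:
n :  0  1  2  3  4  5  6  7  8  9 10 11
G :  0  1  0  1  2  3  2  3  0  1  0  1
G_A(11) = 1.
Stack B, S = {2, 3, 5, 6, 7}:
n :  0  1  2  3  4  5  6  7  8  9 10 11 12 13 14 15 16 17 18 19
G :  0  0  1  1  2  2  3  3  4  0  0  1  1  2  2  3  3  4  0  0
G_B(19) = 0.
Stack C, S = {1, 2, 7}:
G(0) = 0
G(1) = mex{0} = 1
G(2) = mex{1,0} = 2
G(3) = mex{2,1} = 0
G(4) = mex{0,2} = 1
G(5) = mex{1,0} = 2
G(6) = mex{2,1} = 0
G(7) = mex{0,2,0} = 1
G(8) = mex{1,0,1} = 2
G(9) = mex{2,1,2} = 0
G(10) = mex{0,2,0} = 1
G(11) = mex{1,0,1} = 2
G(12) = mex{2,1,2} = 0
G(13) = mex{0,2,0} = 1
G(14) = mex{1,0,1} = 2
G(15) = mex{2,1,2} = 0
G(16) = mex{0,2,0} = 1
G(17) = mex{1,0,1} = 2
G_C(17) = 2.
Combined Grundy value = 1 ⊕ 0 ⊕ 2 = 3.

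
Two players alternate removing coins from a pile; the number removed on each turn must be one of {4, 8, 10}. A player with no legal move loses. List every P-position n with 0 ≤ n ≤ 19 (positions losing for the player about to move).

n :  0  1  2  3  4  5  6  7  8  9 10 11 12 13 14 15 16 17 18 19
G :  0  0  0  0  1  1  1  1  2  2  2  2  3  3  0  0  0  0  1  1
P-positions are exactly the n with G(n) = 0.

0, 1, 2, 3, 14, 15, 16, 17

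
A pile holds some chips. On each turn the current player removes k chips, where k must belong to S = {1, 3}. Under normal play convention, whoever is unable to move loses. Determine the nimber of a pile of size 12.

0

n :  0  1  2  3  4  5  6  7  8  9 10 11 12
G :  0  1  0  1  0  1  0  1  0  1  0  1  0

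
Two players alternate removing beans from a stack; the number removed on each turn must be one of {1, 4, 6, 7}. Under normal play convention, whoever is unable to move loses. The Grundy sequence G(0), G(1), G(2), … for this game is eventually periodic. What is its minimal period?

13

n :  0  1  2  3  4  5  6  7  8  9 10 11 12 13 14 15 16 17 18 19 20 21 22 23 24 25 26 27
G :  0  1  0  1  2  0  1  2  3  2  0  1  2  0  1  0  1  2  0  1  2  3  2  0  1  2  0  1
G(n+13) = G(n) holds for n = 0,…,6 (a full window of length max(S) = 7), so the sequence is purely periodic with period 13.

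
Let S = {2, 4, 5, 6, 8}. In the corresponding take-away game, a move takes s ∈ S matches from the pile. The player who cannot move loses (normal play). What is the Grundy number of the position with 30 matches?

0

G(0) = 0
G(1) = mex{} = 0
G(2) = mex{0} = 1
G(3) = mex{0} = 1
G(4) = mex{1,0} = 2
G(5) = mex{1,0,0} = 2
G(6) = mex{2,1,0,0} = 3
G(7) = mex{2,1,1,0} = 3
G(8) = mex{3,2,1,1,0} = 4
G(9) = mex{3,2,2,1,0} = 4
G(10) = mex{4,3,2,2,1} = 0
G(11) = mex{4,3,3,2,1} = 0
G(12) = mex{0,4,3,3,2} = 1
G(13) = mex{0,4,4,3,2} = 1
G(14) = mex{1,0,4,4,3} = 2
G(15) = mex{1,0,0,4,3} = 2
G(16) = mex{2,1,0,0,4} = 3
G(17) = mex{2,1,1,0,4} = 3
G(18) = mex{3,2,1,1,0} = 4
G(19) = mex{3,2,2,1,0} = 4
G(20) = mex{4,3,2,2,1} = 0
G(21) = mex{4,3,3,2,1} = 0
G(22) = mex{0,4,3,3,2} = 1
G(23) = mex{0,4,4,3,2} = 1
G(24) = mex{1,0,4,4,3} = 2
G(25) = mex{1,0,0,4,3} = 2
G(26) = mex{2,1,0,0,4} = 3
G(27) = mex{2,1,1,0,4} = 3
G(28) = mex{3,2,1,1,0} = 4
G(29) = mex{3,2,2,1,0} = 4
G(30) = mex{4,3,2,2,1} = 0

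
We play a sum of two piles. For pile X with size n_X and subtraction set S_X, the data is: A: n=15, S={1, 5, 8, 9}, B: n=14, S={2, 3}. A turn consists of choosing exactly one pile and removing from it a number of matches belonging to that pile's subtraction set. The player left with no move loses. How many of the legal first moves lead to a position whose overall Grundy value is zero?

Pile A, S = {1, 5, 8, 9}:
n :  0  1  2  3  4  5  6  7  8  9 10 11 12 13 14 15
G :  0  1  0  1  0  1  0  1  2  3  2  3  2  3  2  3
G_A(15) = 3.
Pile B, S = {2, 3}:
G(0) = 0
G(1) = mex{} = 0
G(2) = mex{0} = 1
G(3) = mex{0,0} = 1
G(4) = mex{1,0} = 2
G(5) = mex{1,1} = 0
G(6) = mex{2,1} = 0
G(7) = mex{0,2} = 1
G(8) = mex{0,0} = 1
G(9) = mex{1,0} = 2
G(10) = mex{1,1} = 0
G(11) = mex{2,1} = 0
G(12) = mex{0,2} = 1
G(13) = mex{0,0} = 1
G(14) = mex{1,0} = 2
G_B(14) = 2.
Combined Grundy value = 3 ⊕ 2 = 1.
A winning move leaves total XOR = 0, i.e. changes one component's Grundy value g to g ⊕ X where X is the current total.
Pile A: need g' = 3⊕1 = 2. Options: 15−1→G=2, 15−5→G=2, 15−8→G=1, 15−9→G=0. Hits: 2.
Pile B: need g' = 2⊕1 = 3. Options: 14−2→G=1, 14−3→G=0. Hits: 0.

2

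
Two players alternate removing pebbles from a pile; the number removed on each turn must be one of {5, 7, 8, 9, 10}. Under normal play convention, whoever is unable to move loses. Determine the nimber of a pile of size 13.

n :  0  1  2  3  4  5  6  7  8  9 10 11 12 13
G :  0  0  0  0  0  1  1  1  1  1  2  2  2  2

2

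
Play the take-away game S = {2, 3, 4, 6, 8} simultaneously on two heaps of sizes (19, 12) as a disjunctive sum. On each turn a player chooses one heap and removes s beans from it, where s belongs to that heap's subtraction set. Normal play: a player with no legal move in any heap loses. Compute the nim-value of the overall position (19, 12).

5

All heaps use S = {2, 3, 4, 6, 8}:
n :  0  1  2  3  4  5  6  7  8  9 10 11 12 13 14 15 16 17 18 19
G :  0  0  1  1  2  2  3  3  4  4  0  0  1  1  2  2  3  3  4  4
Heap A: G(19) = 4.
Heap B: G(12) = 1.
Combined Grundy value = 4 ⊕ 1 = 5.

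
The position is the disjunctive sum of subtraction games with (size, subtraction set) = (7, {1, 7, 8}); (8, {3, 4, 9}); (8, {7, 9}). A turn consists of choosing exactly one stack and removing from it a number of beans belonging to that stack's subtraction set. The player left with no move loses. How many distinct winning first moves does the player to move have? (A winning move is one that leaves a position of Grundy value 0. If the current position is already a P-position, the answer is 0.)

Stack A, S = {1, 7, 8}:
n : 0 1 2 3 4 5 6 7
G : 0 1 0 1 0 1 0 1
G_A(7) = 1.
Stack B, S = {3, 4, 9}:
n : 0 1 2 3 4 5 6 7 8
G : 0 0 0 1 1 1 2 0 0
G_B(8) = 0.
Stack C, S = {7, 9}:
G(0) = 0
G(1) = mex{} = 0
G(2) = mex{} = 0
G(3) = mex{} = 0
G(4) = mex{} = 0
G(5) = mex{} = 0
G(6) = mex{} = 0
G(7) = mex{0} = 1
G(8) = mex{0} = 1
G_C(8) = 1.
Combined Grundy value = 1 ⊕ 0 ⊕ 1 = 0.
A winning move leaves total XOR = 0, i.e. changes one component's Grundy value g to g ⊕ X where X is the current total.
Stack A: target g' = 1⊕0 = 1, but every legal move changes the Grundy value (mex property), so 0 moves.
Stack B: target g' = 0⊕0 = 0, but every legal move changes the Grundy value (mex property), so 0 moves.
Stack C: target g' = 1⊕0 = 1, but every legal move changes the Grundy value (mex property), so 0 moves.

0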